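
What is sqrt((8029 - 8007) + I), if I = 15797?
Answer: sqrt(15819) ≈ 125.77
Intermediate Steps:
sqrt((8029 - 8007) + I) = sqrt((8029 - 8007) + 15797) = sqrt(22 + 15797) = sqrt(15819)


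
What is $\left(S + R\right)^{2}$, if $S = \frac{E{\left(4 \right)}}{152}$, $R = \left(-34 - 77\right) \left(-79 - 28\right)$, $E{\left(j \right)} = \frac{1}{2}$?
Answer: $\frac{13036497350881}{92416} \approx 1.4106 \cdot 10^{8}$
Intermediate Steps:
$E{\left(j \right)} = \frac{1}{2}$
$R = 11877$ ($R = \left(-111\right) \left(-107\right) = 11877$)
$S = \frac{1}{304}$ ($S = \frac{1}{2 \cdot 152} = \frac{1}{2} \cdot \frac{1}{152} = \frac{1}{304} \approx 0.0032895$)
$\left(S + R\right)^{2} = \left(\frac{1}{304} + 11877\right)^{2} = \left(\frac{3610609}{304}\right)^{2} = \frac{13036497350881}{92416}$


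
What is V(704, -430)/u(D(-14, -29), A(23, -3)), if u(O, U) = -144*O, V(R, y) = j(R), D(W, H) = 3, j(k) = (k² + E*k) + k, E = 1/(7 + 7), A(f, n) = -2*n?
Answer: -217162/189 ≈ -1149.0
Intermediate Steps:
E = 1/14 ≈ 0.071429
j(k) = k² + 15*k/14 (j(k) = (k² + k/14) + k = k² + 15*k/14)
V(R, y) = R*(15 + 14*R)/14
V(704, -430)/u(D(-14, -29), A(23, -3)) = ((1/14)*704*(15 + 14*704))/((-144*3)) = ((1/14)*704*(15 + 9856))/(-432) = ((1/14)*704*9871)*(-1/432) = (3474592/7)*(-1/432) = -217162/189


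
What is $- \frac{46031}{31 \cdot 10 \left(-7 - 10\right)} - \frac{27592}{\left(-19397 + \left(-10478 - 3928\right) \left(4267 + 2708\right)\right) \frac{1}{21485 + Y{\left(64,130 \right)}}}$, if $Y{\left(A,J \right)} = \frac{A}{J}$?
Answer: $\frac{100754873692717}{6885340431970} \approx 14.633$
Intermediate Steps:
$- \frac{46031}{31 \cdot 10 \left(-7 - 10\right)} - \frac{27592}{\left(-19397 + \left(-10478 - 3928\right) \left(4267 + 2708\right)\right) \frac{1}{21485 + Y{\left(64,130 \right)}}} = - \frac{46031}{31 \cdot 10 \left(-7 - 10\right)} - \frac{27592}{\left(-19397 + \left(-10478 - 3928\right) \left(4267 + 2708\right)\right) \frac{1}{21485 + \frac{64}{130}}} = - \frac{46031}{31 \cdot 10 \left(-17\right)} - \frac{27592}{\left(-19397 - 100481850\right) \frac{1}{21485 + 64 \cdot \frac{1}{130}}} = - \frac{46031}{31 \left(-170\right)} - \frac{27592}{\left(-19397 - 100481850\right) \frac{1}{21485 + \frac{32}{65}}} = - \frac{46031}{-5270} - \frac{27592}{\left(-100501247\right) \frac{1}{\frac{1396557}{65}}} = \left(-46031\right) \left(- \frac{1}{5270}\right) - \frac{27592}{\left(-100501247\right) \frac{65}{1396557}} = \frac{46031}{5270} - \frac{27592}{- \frac{6532581055}{1396557}} = \frac{46031}{5270} - - \frac{38533800744}{6532581055} = \frac{46031}{5270} + \frac{38533800744}{6532581055} = \frac{100754873692717}{6885340431970}$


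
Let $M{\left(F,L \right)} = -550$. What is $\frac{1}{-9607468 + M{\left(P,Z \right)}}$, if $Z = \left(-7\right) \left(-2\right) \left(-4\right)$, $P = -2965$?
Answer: $- \frac{1}{9608018} \approx -1.0408 \cdot 10^{-7}$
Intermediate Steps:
$Z = -56$ ($Z = 14 \left(-4\right) = -56$)
$\frac{1}{-9607468 + M{\left(P,Z \right)}} = \frac{1}{-9607468 - 550} = \frac{1}{-9608018} = - \frac{1}{9608018}$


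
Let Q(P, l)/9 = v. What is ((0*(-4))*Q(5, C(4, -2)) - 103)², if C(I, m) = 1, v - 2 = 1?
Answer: 10609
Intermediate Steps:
v = 3 (v = 2 + 1 = 3)
Q(P, l) = 27 (Q(P, l) = 9*3 = 27)
((0*(-4))*Q(5, C(4, -2)) - 103)² = ((0*(-4))*27 - 103)² = (0*27 - 103)² = (0 - 103)² = (-103)² = 10609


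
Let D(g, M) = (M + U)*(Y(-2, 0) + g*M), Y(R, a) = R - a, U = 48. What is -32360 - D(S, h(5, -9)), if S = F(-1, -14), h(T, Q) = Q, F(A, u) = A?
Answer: -32633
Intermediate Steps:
S = -1
D(g, M) = (-2 + M*g)*(48 + M) (D(g, M) = (M + 48)*((-2 - 1*0) + g*M) = (48 + M)*((-2 + 0) + M*g) = (48 + M)*(-2 + M*g) = (-2 + M*g)*(48 + M))
-32360 - D(S, h(5, -9)) = -32360 - (-96 - 2*(-9) - 1*(-9)² + 48*(-9)*(-1)) = -32360 - (-96 + 18 - 1*81 + 432) = -32360 - (-96 + 18 - 81 + 432) = -32360 - 1*273 = -32360 - 273 = -32633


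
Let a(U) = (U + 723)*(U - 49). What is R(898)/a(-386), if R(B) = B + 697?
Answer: -11/1011 ≈ -0.010880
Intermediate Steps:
a(U) = (-49 + U)*(723 + U) (a(U) = (723 + U)*(-49 + U) = (-49 + U)*(723 + U))
R(B) = 697 + B
R(898)/a(-386) = (697 + 898)/(-35427 + (-386)² + 674*(-386)) = 1595/(-35427 + 148996 - 260164) = 1595/(-146595) = 1595*(-1/146595) = -11/1011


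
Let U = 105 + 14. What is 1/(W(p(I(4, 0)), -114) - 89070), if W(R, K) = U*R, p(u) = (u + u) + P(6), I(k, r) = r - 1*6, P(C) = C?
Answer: -1/89784 ≈ -1.1138e-5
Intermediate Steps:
U = 119
I(k, r) = -6 + r (I(k, r) = r - 6 = -6 + r)
p(u) = 6 + 2*u (p(u) = (u + u) + 6 = 2*u + 6 = 6 + 2*u)
W(R, K) = 119*R
1/(W(p(I(4, 0)), -114) - 89070) = 1/(119*(6 + 2*(-6 + 0)) - 89070) = 1/(119*(6 + 2*(-6)) - 89070) = 1/(119*(6 - 12) - 89070) = 1/(119*(-6) - 89070) = 1/(-714 - 89070) = 1/(-89784) = -1/89784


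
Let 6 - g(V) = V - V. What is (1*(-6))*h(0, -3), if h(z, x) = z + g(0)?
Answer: -36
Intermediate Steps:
g(V) = 6 (g(V) = 6 - (V - V) = 6 - 1*0 = 6 + 0 = 6)
h(z, x) = 6 + z (h(z, x) = z + 6 = 6 + z)
(1*(-6))*h(0, -3) = (1*(-6))*(6 + 0) = -6*6 = -36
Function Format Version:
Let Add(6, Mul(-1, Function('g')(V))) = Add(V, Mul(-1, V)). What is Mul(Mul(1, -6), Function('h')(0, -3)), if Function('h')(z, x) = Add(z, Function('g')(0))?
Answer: -36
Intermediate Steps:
Function('g')(V) = 6 (Function('g')(V) = Add(6, Mul(-1, Add(V, Mul(-1, V)))) = Add(6, Mul(-1, 0)) = Add(6, 0) = 6)
Function('h')(z, x) = Add(6, z) (Function('h')(z, x) = Add(z, 6) = Add(6, z))
Mul(Mul(1, -6), Function('h')(0, -3)) = Mul(Mul(1, -6), Add(6, 0)) = Mul(-6, 6) = -36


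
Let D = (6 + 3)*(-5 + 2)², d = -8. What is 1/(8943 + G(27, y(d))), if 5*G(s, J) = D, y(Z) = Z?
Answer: 5/44796 ≈ 0.00011162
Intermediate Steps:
D = 81 (D = 9*(-3)² = 9*9 = 81)
G(s, J) = 81/5 (G(s, J) = (⅕)*81 = 81/5)
1/(8943 + G(27, y(d))) = 1/(8943 + 81/5) = 1/(44796/5) = 5/44796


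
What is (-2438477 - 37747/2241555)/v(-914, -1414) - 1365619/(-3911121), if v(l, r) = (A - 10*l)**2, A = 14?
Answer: 39188300308027787983/122439406936848627330 ≈ 0.32006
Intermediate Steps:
v(l, r) = (14 - 10*l)**2
(-2438477 - 37747/2241555)/v(-914, -1414) - 1365619/(-3911121) = (-2438477 - 37747/2241555)/((4*(-7 + 5*(-914))**2)) - 1365619/(-3911121) = (-2438477 - 37747*1/2241555)/((4*(-7 - 4570)**2)) - 1365619*(-1/3911121) = (-2438477 - 37747/2241555)/((4*(-4577)**2)) + 1365619/3911121 = -5465980349482/(2241555*(4*20948929)) + 1365619/3911121 = -5465980349482/2241555/83795716 + 1365619/3911121 = -5465980349482/2241555*1/83795716 + 1365619/3911121 = -2732990174741/93916353089190 + 1365619/3911121 = 39188300308027787983/122439406936848627330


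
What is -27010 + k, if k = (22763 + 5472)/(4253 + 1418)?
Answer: -153145475/5671 ≈ -27005.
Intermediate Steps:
k = 28235/5671 ≈ 4.9788
-27010 + k = -27010 + 28235/5671 = -153145475/5671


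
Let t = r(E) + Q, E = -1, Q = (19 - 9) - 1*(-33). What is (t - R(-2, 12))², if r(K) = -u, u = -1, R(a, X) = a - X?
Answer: 3364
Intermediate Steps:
Q = 43 (Q = 10 + 33 = 43)
r(K) = 1 (r(K) = -1*(-1) = 1)
t = 44 (t = 1 + 43 = 44)
(t - R(-2, 12))² = (44 - (-2 - 1*12))² = (44 - (-2 - 12))² = (44 - 1*(-14))² = (44 + 14)² = 58² = 3364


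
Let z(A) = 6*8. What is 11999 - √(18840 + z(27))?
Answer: 11999 - 2*√4722 ≈ 11862.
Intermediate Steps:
z(A) = 48
11999 - √(18840 + z(27)) = 11999 - √(18840 + 48) = 11999 - √18888 = 11999 - 2*√4722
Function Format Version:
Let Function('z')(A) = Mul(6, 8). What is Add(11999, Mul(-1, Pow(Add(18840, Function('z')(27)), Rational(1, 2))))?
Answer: Add(11999, Mul(-2, Pow(4722, Rational(1, 2)))) ≈ 11862.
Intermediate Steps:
Function('z')(A) = 48
Add(11999, Mul(-1, Pow(Add(18840, Function('z')(27)), Rational(1, 2)))) = Add(11999, Mul(-1, Pow(Add(18840, 48), Rational(1, 2)))) = Add(11999, Mul(-1, Pow(18888, Rational(1, 2)))) = Add(11999, Mul(-1, Mul(2, Pow(4722, Rational(1, 2))))) = Add(11999, Mul(-2, Pow(4722, Rational(1, 2))))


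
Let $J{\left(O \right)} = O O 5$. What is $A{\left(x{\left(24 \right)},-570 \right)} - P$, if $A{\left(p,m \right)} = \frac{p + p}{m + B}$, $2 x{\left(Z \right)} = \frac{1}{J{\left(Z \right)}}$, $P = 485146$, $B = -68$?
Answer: $- \frac{891426666241}{1837440} \approx -4.8515 \cdot 10^{5}$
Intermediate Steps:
$J{\left(O \right)} = 5 O^{2}$ ($J{\left(O \right)} = O^{2} \cdot 5 = 5 O^{2}$)
$x{\left(Z \right)} = \frac{1}{10 Z^{2}}$ ($x{\left(Z \right)} = \frac{1}{2 \cdot 5 Z^{2}} = \frac{\frac{1}{5} \frac{1}{Z^{2}}}{2} = \frac{1}{10 Z^{2}}$)
$A{\left(p,m \right)} = \frac{2 p}{-68 + m}$ ($A{\left(p,m \right)} = \frac{p + p}{m - 68} = \frac{2 p}{-68 + m}$)
$A{\left(x{\left(24 \right)},-570 \right)} - P = \frac{2 \frac{1}{10 \cdot 576}}{-68 - 570} - 485146 = \frac{2 \cdot \frac{1}{10} \cdot \frac{1}{576}}{-638} - 485146 = 2 \cdot \frac{1}{5760} \left(- \frac{1}{638}\right) - 485146 = - \frac{1}{1837440} - 485146 = - \frac{891426666241}{1837440}$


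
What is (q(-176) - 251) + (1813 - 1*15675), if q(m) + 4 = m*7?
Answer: -15349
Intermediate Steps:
q(m) = -4 + 7*m (q(m) = -4 + m*7 = -4 + 7*m)
(q(-176) - 251) + (1813 - 1*15675) = ((-4 + 7*(-176)) - 251) + (1813 - 1*15675) = ((-4 - 1232) - 251) + (1813 - 15675) = (-1236 - 251) - 13862 = -1487 - 13862 = -15349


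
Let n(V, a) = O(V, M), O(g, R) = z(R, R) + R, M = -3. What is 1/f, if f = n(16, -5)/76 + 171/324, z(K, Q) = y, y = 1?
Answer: 684/343 ≈ 1.9942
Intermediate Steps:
z(K, Q) = 1
O(g, R) = 1 + R
n(V, a) = -2 (n(V, a) = 1 - 3 = -2)
f = 343/684 (f = -2/76 + 171/324 = -2*1/76 + 171*(1/324) = -1/38 + 19/36 = 343/684 ≈ 0.50146)
1/f = 1/(343/684) = 684/343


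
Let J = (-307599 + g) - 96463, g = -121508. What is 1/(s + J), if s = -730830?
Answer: -1/1256400 ≈ -7.9593e-7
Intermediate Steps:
J = -525570 (J = (-307599 - 121508) - 96463 = -429107 - 96463 = -525570)
1/(s + J) = 1/(-730830 - 525570) = 1/(-1256400) = -1/1256400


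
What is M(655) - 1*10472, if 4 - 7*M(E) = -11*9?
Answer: -73201/7 ≈ -10457.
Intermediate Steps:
M(E) = 103/7 (M(E) = 4/7 - (-11)*9/7 = 4/7 - ⅐*(-99) = 4/7 + 99/7 = 103/7)
M(655) - 1*10472 = 103/7 - 1*10472 = 103/7 - 10472 = -73201/7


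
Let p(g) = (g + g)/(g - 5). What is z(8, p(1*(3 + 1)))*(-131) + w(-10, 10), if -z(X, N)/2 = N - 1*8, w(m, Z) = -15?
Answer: -4207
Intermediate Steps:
p(g) = 2*g/(-5 + g) (p(g) = (2*g)/(-5 + g) = 2*g/(-5 + g))
z(X, N) = 16 - 2*N (z(X, N) = -2*(N - 1*8) = -2*(N - 8) = -2*(-8 + N) = 16 - 2*N)
z(8, p(1*(3 + 1)))*(-131) + w(-10, 10) = (16 - 4*1*(3 + 1)/(-5 + 1*(3 + 1)))*(-131) - 15 = (16 - 4*1*4/(-5 + 1*4))*(-131) - 15 = (16 - 4*4/(-5 + 4))*(-131) - 15 = (16 - 4*4/(-1))*(-131) - 15 = (16 - 4*4*(-1))*(-131) - 15 = (16 - 2*(-8))*(-131) - 15 = (16 + 16)*(-131) - 15 = 32*(-131) - 15 = -4192 - 15 = -4207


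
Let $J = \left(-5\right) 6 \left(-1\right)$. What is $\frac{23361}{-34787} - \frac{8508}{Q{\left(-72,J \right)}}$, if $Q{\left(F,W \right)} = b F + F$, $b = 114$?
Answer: $\frac{8544893}{24003030} \approx 0.35599$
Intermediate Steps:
$J = 30$ ($J = \left(-30\right) \left(-1\right) = 30$)
$Q{\left(F,W \right)} = 115 F$ ($Q{\left(F,W \right)} = 114 F + F = 115 F$)
$\frac{23361}{-34787} - \frac{8508}{Q{\left(-72,J \right)}} = \frac{23361}{-34787} - \frac{8508}{115 \left(-72\right)} = 23361 \left(- \frac{1}{34787}\right) - \frac{8508}{-8280} = - \frac{23361}{34787} - - \frac{709}{690} = - \frac{23361}{34787} + \frac{709}{690} = \frac{8544893}{24003030}$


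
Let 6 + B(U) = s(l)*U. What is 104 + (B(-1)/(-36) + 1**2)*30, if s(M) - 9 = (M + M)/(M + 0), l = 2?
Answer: 889/6 ≈ 148.17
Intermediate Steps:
s(M) = 11 (s(M) = 9 + (M + M)/(M + 0) = 9 + (2*M)/M = 9 + 2 = 11)
B(U) = -6 + 11*U
104 + (B(-1)/(-36) + 1**2)*30 = 104 + ((-6 + 11*(-1))/(-36) + 1**2)*30 = 104 + ((-6 - 11)*(-1/36) + 1)*30 = 104 + (-17*(-1/36) + 1)*30 = 104 + (17/36 + 1)*30 = 104 + (53/36)*30 = 104 + 265/6 = 889/6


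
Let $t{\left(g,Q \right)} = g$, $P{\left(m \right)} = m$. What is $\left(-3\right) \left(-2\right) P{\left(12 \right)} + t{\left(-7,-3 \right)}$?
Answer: $65$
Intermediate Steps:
$\left(-3\right) \left(-2\right) P{\left(12 \right)} + t{\left(-7,-3 \right)} = \left(-3\right) \left(-2\right) 12 - 7 = 6 \cdot 12 - 7 = 72 - 7 = 65$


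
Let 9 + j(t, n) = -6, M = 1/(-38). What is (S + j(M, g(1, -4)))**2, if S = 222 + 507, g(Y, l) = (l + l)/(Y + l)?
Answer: 509796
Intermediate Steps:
g(Y, l) = 2*l/(Y + l) (g(Y, l) = (2*l)/(Y + l) = 2*l/(Y + l))
M = -1/38 ≈ -0.026316
j(t, n) = -15 (j(t, n) = -9 - 6 = -15)
S = 729
(S + j(M, g(1, -4)))**2 = (729 - 15)**2 = 714**2 = 509796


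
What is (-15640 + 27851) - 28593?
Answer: -16382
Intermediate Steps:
(-15640 + 27851) - 28593 = 12211 - 28593 = -16382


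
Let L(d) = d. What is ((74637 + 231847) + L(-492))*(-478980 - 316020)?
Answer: -243263640000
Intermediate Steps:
((74637 + 231847) + L(-492))*(-478980 - 316020) = ((74637 + 231847) - 492)*(-478980 - 316020) = (306484 - 492)*(-795000) = 305992*(-795000) = -243263640000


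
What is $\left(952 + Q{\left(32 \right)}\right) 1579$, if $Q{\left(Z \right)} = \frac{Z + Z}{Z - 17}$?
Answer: $\frac{22649176}{15} \approx 1.5099 \cdot 10^{6}$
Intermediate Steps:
$Q{\left(Z \right)} = \frac{2 Z}{-17 + Z}$ ($Q{\left(Z \right)} = \frac{2 Z}{Z - 17} = \frac{2 Z}{-17 + Z}$)
$\left(952 + Q{\left(32 \right)}\right) 1579 = \left(952 + 2 \cdot 32 \frac{1}{-17 + 32}\right) 1579 = \left(952 + 2 \cdot 32 \cdot \frac{1}{15}\right) 1579 = \left(952 + \frac{64}{15}\right) 1579 = \frac{14344}{15} \cdot 1579 = \frac{22649176}{15}$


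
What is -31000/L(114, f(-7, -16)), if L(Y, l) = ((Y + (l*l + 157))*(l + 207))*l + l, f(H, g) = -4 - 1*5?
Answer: 31000/627273 ≈ 0.049420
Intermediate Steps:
f(H, g) = -9 (f(H, g) = -4 - 5 = -9)
L(Y, l) = l + l*(207 + l)*(157 + Y + l**2) (L(Y, l) = ((Y + (l**2 + 157))*(207 + l))*l + l = ((Y + (157 + l**2))*(207 + l))*l + l = ((157 + Y + l**2)*(207 + l))*l + l = ((207 + l)*(157 + Y + l**2))*l + l = l*(207 + l)*(157 + Y + l**2) + l = l + l*(207 + l)*(157 + Y + l**2))
-31000/L(114, f(-7, -16)) = -31000*(-1/(9*(32500 + (-9)**3 + 157*(-9) + 207*114 + 207*(-9)**2 + 114*(-9)))) = -31000*(-1/(9*(32500 - 729 - 1413 + 23598 + 207*81 - 1026))) = -31000*(-1/(9*(32500 - 729 - 1413 + 23598 + 16767 - 1026))) = -31000/((-9*69697)) = -31000/(-627273) = -31000*(-1/627273) = 31000/627273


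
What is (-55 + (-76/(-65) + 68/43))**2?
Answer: 21326805369/7812025 ≈ 2730.0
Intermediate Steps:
(-55 + (-76/(-65) + 68/43))**2 = (-55 + (-76*(-1/65) + 68*(1/43)))**2 = (-55 + (76/65 + 68/43))**2 = (-55 + 7688/2795)**2 = (-146037/2795)**2 = 21326805369/7812025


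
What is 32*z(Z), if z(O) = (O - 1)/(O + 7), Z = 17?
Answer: 64/3 ≈ 21.333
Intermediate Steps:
z(O) = (-1 + O)/(7 + O)
32*z(Z) = 32*((-1 + 17)/(7 + 17)) = 32*(16/24) = 32*((1/24)*16) = 32*(⅔) = 64/3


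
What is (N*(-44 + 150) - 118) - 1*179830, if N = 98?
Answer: -169560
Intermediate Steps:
(N*(-44 + 150) - 118) - 1*179830 = (98*(-44 + 150) - 118) - 1*179830 = (98*106 - 118) - 179830 = (10388 - 118) - 179830 = 10270 - 179830 = -169560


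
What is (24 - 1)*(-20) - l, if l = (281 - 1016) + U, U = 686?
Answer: -411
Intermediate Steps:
l = -49 (l = (281 - 1016) + 686 = -735 + 686 = -49)
(24 - 1)*(-20) - l = (24 - 1)*(-20) - 1*(-49) = 23*(-20) + 49 = -460 + 49 = -411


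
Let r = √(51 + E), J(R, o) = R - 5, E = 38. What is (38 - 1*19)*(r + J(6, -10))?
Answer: 19 + 19*√89 ≈ 198.25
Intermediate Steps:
J(R, o) = -5 + R
r = √89 (r = √(51 + 38) = √89 ≈ 9.4340)
(38 - 1*19)*(r + J(6, -10)) = (38 - 1*19)*(√89 + (-5 + 6)) = (38 - 19)*(√89 + 1) = 19*(1 + √89) = 19 + 19*√89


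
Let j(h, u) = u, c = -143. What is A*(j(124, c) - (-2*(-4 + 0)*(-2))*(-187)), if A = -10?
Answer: 31350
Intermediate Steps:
A*(j(124, c) - (-2*(-4 + 0)*(-2))*(-187)) = -10*(-143 - (-2*(-4 + 0)*(-2))*(-187)) = -10*(-143 - (-(-8)*(-2))*(-187)) = -10*(-143 - (-2*8)*(-187)) = -10*(-143 - (-16)*(-187)) = -10*(-143 - 1*2992) = -10*(-143 - 2992) = -10*(-3135) = 31350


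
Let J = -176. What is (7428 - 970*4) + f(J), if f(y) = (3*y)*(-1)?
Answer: 4076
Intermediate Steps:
f(y) = -3*y
(7428 - 970*4) + f(J) = (7428 - 970*4) - 3*(-176) = (7428 - 3880) + 528 = 3548 + 528 = 4076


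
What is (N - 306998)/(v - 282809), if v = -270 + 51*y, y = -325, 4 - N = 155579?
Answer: 462573/299654 ≈ 1.5437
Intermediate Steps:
N = -155575 (N = 4 - 1*155579 = 4 - 155579 = -155575)
v = -16845 (v = -270 + 51*(-325) = -270 - 16575 = -16845)
(N - 306998)/(v - 282809) = (-155575 - 306998)/(-16845 - 282809) = -462573/(-299654) = -462573*(-1/299654) = 462573/299654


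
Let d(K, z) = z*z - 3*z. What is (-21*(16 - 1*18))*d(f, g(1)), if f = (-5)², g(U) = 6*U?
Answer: 756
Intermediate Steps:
f = 25
d(K, z) = z² - 3*z
(-21*(16 - 1*18))*d(f, g(1)) = (-21*(16 - 1*18))*((6*1)*(-3 + 6*1)) = (-21*(16 - 18))*(6*(-3 + 6)) = (-21*(-2))*(6*3) = 42*18 = 756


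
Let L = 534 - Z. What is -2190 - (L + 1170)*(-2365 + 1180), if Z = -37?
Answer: 2060895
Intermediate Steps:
L = 571 (L = 534 - 1*(-37) = 534 + 37 = 571)
-2190 - (L + 1170)*(-2365 + 1180) = -2190 - (571 + 1170)*(-2365 + 1180) = -2190 - 1741*(-1185) = -2190 - 1*(-2063085) = -2190 + 2063085 = 2060895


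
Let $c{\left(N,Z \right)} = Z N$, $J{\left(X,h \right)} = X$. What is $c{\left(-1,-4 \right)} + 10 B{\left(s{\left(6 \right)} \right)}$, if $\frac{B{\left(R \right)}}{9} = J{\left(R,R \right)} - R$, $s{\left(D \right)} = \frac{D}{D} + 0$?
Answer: $4$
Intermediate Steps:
$c{\left(N,Z \right)} = N Z$
$s{\left(D \right)} = 1$ ($s{\left(D \right)} = 1 + 0 = 1$)
$B{\left(R \right)} = 0$ ($B{\left(R \right)} = 9 \left(R - R\right) = 9 \cdot 0 = 0$)
$c{\left(-1,-4 \right)} + 10 B{\left(s{\left(6 \right)} \right)} = \left(-1\right) \left(-4\right) + 10 \cdot 0 = 4 + 0 = 4$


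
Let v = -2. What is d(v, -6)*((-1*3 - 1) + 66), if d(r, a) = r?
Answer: -124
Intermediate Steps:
d(v, -6)*((-1*3 - 1) + 66) = -2*((-1*3 - 1) + 66) = -2*((-3 - 1) + 66) = -2*(-4 + 66) = -2*62 = -124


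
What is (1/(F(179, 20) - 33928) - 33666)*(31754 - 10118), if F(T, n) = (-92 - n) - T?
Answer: -24925036674780/34219 ≈ -7.2840e+8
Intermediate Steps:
F(T, n) = -92 - T - n
(1/(F(179, 20) - 33928) - 33666)*(31754 - 10118) = (1/((-92 - 1*179 - 1*20) - 33928) - 33666)*(31754 - 10118) = (1/((-92 - 179 - 20) - 33928) - 33666)*21636 = (1/(-291 - 33928) - 33666)*21636 = (1/(-34219) - 33666)*21636 = (-1/34219 - 33666)*21636 = -1152016855/34219*21636 = -24925036674780/34219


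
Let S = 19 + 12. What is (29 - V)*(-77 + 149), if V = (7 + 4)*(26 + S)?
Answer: -43056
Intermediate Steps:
S = 31
V = 627 (V = (7 + 4)*(26 + 31) = 11*57 = 627)
(29 - V)*(-77 + 149) = (29 - 1*627)*(-77 + 149) = (29 - 627)*72 = -598*72 = -43056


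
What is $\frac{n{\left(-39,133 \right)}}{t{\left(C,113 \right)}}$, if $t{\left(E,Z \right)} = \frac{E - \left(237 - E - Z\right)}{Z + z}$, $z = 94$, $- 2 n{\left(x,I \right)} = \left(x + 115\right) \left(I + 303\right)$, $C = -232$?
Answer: $\frac{285798}{49} \approx 5832.6$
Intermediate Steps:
$n{\left(x,I \right)} = - \frac{\left(115 + x\right) \left(303 + I\right)}{2}$ ($n{\left(x,I \right)} = - \frac{\left(x + 115\right) \left(I + 303\right)}{2} = - \frac{\left(115 + x\right) \left(303 + I\right)}{2}$)
$t{\left(E,Z \right)} = \frac{-237 + Z + 2 E}{94 + Z}$ ($t{\left(E,Z \right)} = \frac{E - \left(237 - E - Z\right)}{Z + 94} = \frac{E + \left(-237 + E + Z\right)}{94 + Z} = \frac{-237 + Z + 2 E}{94 + Z}$)
$\frac{n{\left(-39,133 \right)}}{t{\left(C,113 \right)}} = \frac{- \frac{34845}{2} - - \frac{11817}{2} - \frac{15295}{2} - \frac{133}{2} \left(-39\right)}{\frac{1}{94 + 113} \left(-237 + 113 + 2 \left(-232\right)\right)} = \frac{- \frac{34845}{2} + \frac{11817}{2} - \frac{15295}{2} + \frac{5187}{2}}{\frac{1}{207} \left(-237 + 113 - 464\right)} = - \frac{16568}{\frac{1}{207} \left(-588\right)} = - \frac{16568}{- \frac{196}{69}} = \left(-16568\right) \left(- \frac{69}{196}\right) = \frac{285798}{49}$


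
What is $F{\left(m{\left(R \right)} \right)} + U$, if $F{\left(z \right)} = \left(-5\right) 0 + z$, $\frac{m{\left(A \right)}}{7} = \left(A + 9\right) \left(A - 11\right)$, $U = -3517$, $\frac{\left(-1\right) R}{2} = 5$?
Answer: $-3370$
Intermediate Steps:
$R = -10$ ($R = \left(-2\right) 5 = -10$)
$m{\left(A \right)} = 7 \left(-11 + A\right) \left(9 + A\right)$ ($m{\left(A \right)} = 7 \left(A + 9\right) \left(A - 11\right) = 7 \left(9 + A\right) \left(-11 + A\right) = 7 \left(-11 + A\right) \left(9 + A\right)$)
$F{\left(z \right)} = z$ ($F{\left(z \right)} = 0 + z = z$)
$F{\left(m{\left(R \right)} \right)} + U = \left(-693 - -140 + 7 \left(-10\right)^{2}\right) - 3517 = \left(-693 + 140 + 7 \cdot 100\right) - 3517 = \left(-693 + 140 + 700\right) - 3517 = 147 - 3517 = -3370$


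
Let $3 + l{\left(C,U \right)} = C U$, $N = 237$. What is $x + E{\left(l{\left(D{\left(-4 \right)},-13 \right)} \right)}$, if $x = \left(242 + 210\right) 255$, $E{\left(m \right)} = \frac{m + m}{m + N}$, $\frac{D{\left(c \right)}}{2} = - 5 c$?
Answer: $\frac{16482703}{143} \approx 1.1526 \cdot 10^{5}$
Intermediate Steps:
$D{\left(c \right)} = - 10 c$ ($D{\left(c \right)} = 2 \left(- 5 c\right) = - 10 c$)
$l{\left(C,U \right)} = -3 + C U$
$E{\left(m \right)} = \frac{2 m}{237 + m}$ ($E{\left(m \right)} = \frac{m + m}{m + 237} = \frac{2 m}{237 + m}$)
$x = 115260$ ($x = 452 \cdot 255 = 115260$)
$x + E{\left(l{\left(D{\left(-4 \right)},-13 \right)} \right)} = 115260 + \frac{2 \left(-3 + \left(-10\right) \left(-4\right) \left(-13\right)\right)}{237 + \left(-3 + \left(-10\right) \left(-4\right) \left(-13\right)\right)} = 115260 + \frac{2 \left(-3 + 40 \left(-13\right)\right)}{237 + \left(-3 + 40 \left(-13\right)\right)} = 115260 + \frac{2 \left(-3 - 520\right)}{237 - 523} = 115260 + 2 \left(-523\right) \frac{1}{237 - 523} = 115260 + 2 \left(-523\right) \frac{1}{-286} = 115260 + 2 \left(-523\right) \left(- \frac{1}{286}\right) = 115260 + \frac{523}{143} = \frac{16482703}{143}$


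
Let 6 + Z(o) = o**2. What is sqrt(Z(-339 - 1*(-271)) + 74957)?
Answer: 5*sqrt(3183) ≈ 282.09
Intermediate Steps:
Z(o) = -6 + o**2
sqrt(Z(-339 - 1*(-271)) + 74957) = sqrt((-6 + (-339 - 1*(-271))**2) + 74957) = sqrt((-6 + (-339 + 271)**2) + 74957) = sqrt((-6 + (-68)**2) + 74957) = sqrt((-6 + 4624) + 74957) = sqrt(4618 + 74957) = sqrt(79575) = 5*sqrt(3183)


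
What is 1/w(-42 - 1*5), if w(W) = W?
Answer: -1/47 ≈ -0.021277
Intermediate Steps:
1/w(-42 - 1*5) = 1/(-42 - 1*5) = 1/(-42 - 5) = 1/(-47) = -1/47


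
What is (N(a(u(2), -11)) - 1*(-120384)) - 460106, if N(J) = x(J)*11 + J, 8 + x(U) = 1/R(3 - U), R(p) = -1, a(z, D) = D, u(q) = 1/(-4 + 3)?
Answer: -339832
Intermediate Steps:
u(q) = -1 (u(q) = 1/(-1) = -1)
x(U) = -9 (x(U) = -8 + 1/(-1) = -8 - 1 = -9)
N(J) = -99 + J (N(J) = -9*11 + J = -99 + J)
(N(a(u(2), -11)) - 1*(-120384)) - 460106 = ((-99 - 11) - 1*(-120384)) - 460106 = (-110 + 120384) - 460106 = 120274 - 460106 = -339832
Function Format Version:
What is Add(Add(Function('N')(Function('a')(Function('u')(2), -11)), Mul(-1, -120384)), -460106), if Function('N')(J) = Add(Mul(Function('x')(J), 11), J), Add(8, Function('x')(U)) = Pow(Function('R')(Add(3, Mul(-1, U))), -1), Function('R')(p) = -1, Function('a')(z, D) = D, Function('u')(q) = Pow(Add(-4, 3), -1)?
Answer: -339832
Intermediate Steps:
Function('u')(q) = -1 (Function('u')(q) = Pow(-1, -1) = -1)
Function('x')(U) = -9 (Function('x')(U) = Add(-8, Pow(-1, -1)) = Add(-8, -1) = -9)
Function('N')(J) = Add(-99, J) (Function('N')(J) = Add(Mul(-9, 11), J) = Add(-99, J))
Add(Add(Function('N')(Function('a')(Function('u')(2), -11)), Mul(-1, -120384)), -460106) = Add(Add(Add(-99, -11), Mul(-1, -120384)), -460106) = Add(Add(-110, 120384), -460106) = Add(120274, -460106) = -339832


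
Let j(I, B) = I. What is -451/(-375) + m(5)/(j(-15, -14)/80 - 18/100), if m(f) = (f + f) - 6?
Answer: -177901/18375 ≈ -9.6817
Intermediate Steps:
m(f) = -6 + 2*f (m(f) = 2*f - 6 = -6 + 2*f)
-451/(-375) + m(5)/(j(-15, -14)/80 - 18/100) = -451/(-375) + (-6 + 2*5)/(-15/80 - 18/100) = -451*(-1/375) + (-6 + 10)/(-15*1/80 - 18*1/100) = 451/375 + 4/(-3/16 - 9/50) = 451/375 + 4/(-147/400) = 451/375 + 4*(-400/147) = 451/375 - 1600/147 = -177901/18375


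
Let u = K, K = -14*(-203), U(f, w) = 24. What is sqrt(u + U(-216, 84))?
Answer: sqrt(2866) ≈ 53.535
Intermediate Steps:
K = 2842
u = 2842
sqrt(u + U(-216, 84)) = sqrt(2842 + 24) = sqrt(2866)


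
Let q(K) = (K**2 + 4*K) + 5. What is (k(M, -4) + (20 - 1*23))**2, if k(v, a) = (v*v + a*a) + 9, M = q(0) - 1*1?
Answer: 1444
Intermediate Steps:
q(K) = 5 + K**2 + 4*K
M = 4 (M = (5 + 0**2 + 4*0) - 1*1 = (5 + 0 + 0) - 1 = 5 - 1 = 4)
k(v, a) = 9 + a**2 + v**2 (k(v, a) = (v**2 + a**2) + 9 = (a**2 + v**2) + 9 = 9 + a**2 + v**2)
(k(M, -4) + (20 - 1*23))**2 = ((9 + (-4)**2 + 4**2) + (20 - 1*23))**2 = ((9 + 16 + 16) + (20 - 23))**2 = (41 - 3)**2 = 38**2 = 1444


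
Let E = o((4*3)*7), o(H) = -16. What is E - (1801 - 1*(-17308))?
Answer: -19125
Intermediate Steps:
E = -16
E - (1801 - 1*(-17308)) = -16 - (1801 - 1*(-17308)) = -16 - (1801 + 17308) = -16 - 1*19109 = -16 - 19109 = -19125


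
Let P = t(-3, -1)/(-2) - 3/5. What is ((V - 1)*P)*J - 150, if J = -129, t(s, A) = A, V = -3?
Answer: -1008/5 ≈ -201.60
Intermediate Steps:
P = -⅒ (P = -1/(-2) - 3/5 = -1*(-½) - 3*⅕ = ½ - ⅗ = -⅒ ≈ -0.10000)
((V - 1)*P)*J - 150 = ((-3 - 1)*(-⅒))*(-129) - 150 = -4*(-⅒)*(-129) - 150 = (⅖)*(-129) - 150 = -258/5 - 150 = -1008/5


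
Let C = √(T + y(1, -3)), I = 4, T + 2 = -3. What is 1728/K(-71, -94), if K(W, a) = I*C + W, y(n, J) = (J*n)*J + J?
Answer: -1728/67 ≈ -25.791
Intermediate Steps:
T = -5 (T = -2 - 3 = -5)
y(n, J) = J + n*J² (y(n, J) = n*J² + J = J + n*J²)
C = 1 (C = √(-5 - 3*(1 - 3*1)) = √(-5 - 3*(1 - 3)) = √(-5 - 3*(-2)) = √(-5 + 6) = √1 = 1)
K(W, a) = 4 + W (K(W, a) = 4*1 + W = 4 + W)
1728/K(-71, -94) = 1728/(4 - 71) = 1728/(-67) = 1728*(-1/67) = -1728/67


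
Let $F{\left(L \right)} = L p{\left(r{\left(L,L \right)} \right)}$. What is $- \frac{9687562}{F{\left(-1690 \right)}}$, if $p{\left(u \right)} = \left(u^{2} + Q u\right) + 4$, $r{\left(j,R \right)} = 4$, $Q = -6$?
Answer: $- \frac{4843781}{3380} \approx -1433.1$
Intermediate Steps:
$p{\left(u \right)} = 4 + u^{2} - 6 u$ ($p{\left(u \right)} = \left(u^{2} - 6 u\right) + 4 = 4 + u^{2} - 6 u$)
$F{\left(L \right)} = - 4 L$ ($F{\left(L \right)} = L \left(4 + 4^{2} - 24\right) = L \left(4 + 16 - 24\right) = L \left(-4\right) = - 4 L$)
$- \frac{9687562}{F{\left(-1690 \right)}} = - \frac{9687562}{\left(-4\right) \left(-1690\right)} = - \frac{9687562}{6760} = \left(-9687562\right) \frac{1}{6760} = - \frac{4843781}{3380}$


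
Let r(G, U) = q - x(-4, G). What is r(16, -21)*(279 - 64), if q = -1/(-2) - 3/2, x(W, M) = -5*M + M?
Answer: 13545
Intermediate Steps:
x(W, M) = -4*M
q = -1 (q = -1*(-½) - 3*½ = ½ - 3/2 = -1)
r(G, U) = -1 + 4*G (r(G, U) = -1 - (-4)*G = -1 + 4*G)
r(16, -21)*(279 - 64) = (-1 + 4*16)*(279 - 64) = (-1 + 64)*215 = 63*215 = 13545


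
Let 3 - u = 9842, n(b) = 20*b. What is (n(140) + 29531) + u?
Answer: 22492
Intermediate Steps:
u = -9839 (u = 3 - 1*9842 = 3 - 9842 = -9839)
(n(140) + 29531) + u = (20*140 + 29531) - 9839 = (2800 + 29531) - 9839 = 32331 - 9839 = 22492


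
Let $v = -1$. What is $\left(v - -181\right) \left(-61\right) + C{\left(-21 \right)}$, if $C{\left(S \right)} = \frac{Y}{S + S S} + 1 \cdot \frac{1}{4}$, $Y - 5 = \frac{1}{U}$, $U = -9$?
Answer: $- \frac{41503411}{3780} \approx -10980.0$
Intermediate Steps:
$Y = \frac{44}{9}$ ($Y = 5 + \frac{1}{-9} = 5 - \frac{1}{9} = \frac{44}{9} \approx 4.8889$)
$C{\left(S \right)} = \frac{1}{4} + \frac{44}{9 \left(S + S^{2}\right)}$ ($C{\left(S \right)} = \frac{44}{9 \left(S + S S\right)} + 1 \cdot \frac{1}{4} = \frac{44}{9 \left(S + S^{2}\right)} + 1 \cdot \frac{1}{4} = \frac{44}{9 \left(S + S^{2}\right)} + \frac{1}{4} = \frac{1}{4} + \frac{44}{9 \left(S + S^{2}\right)}$)
$\left(v - -181\right) \left(-61\right) + C{\left(-21 \right)} = \left(-1 - -181\right) \left(-61\right) + \frac{176 + 9 \left(-21\right) + 9 \left(-21\right)^{2}}{36 \left(-21\right) \left(1 - 21\right)} = \left(-1 + 181\right) \left(-61\right) + \frac{1}{36} \left(- \frac{1}{21}\right) \frac{1}{-20} \left(176 - 189 + 9 \cdot 441\right) = 180 \left(-61\right) + \frac{1}{36} \left(- \frac{1}{21}\right) \left(- \frac{1}{20}\right) \left(176 - 189 + 3969\right) = -10980 + \frac{1}{36} \left(- \frac{1}{21}\right) \left(- \frac{1}{20}\right) 3956 = -10980 + \frac{989}{3780} = - \frac{41503411}{3780}$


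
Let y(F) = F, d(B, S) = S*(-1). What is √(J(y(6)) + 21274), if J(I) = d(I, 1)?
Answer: √21273 ≈ 145.85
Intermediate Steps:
d(B, S) = -S
J(I) = -1 (J(I) = -1*1 = -1)
√(J(y(6)) + 21274) = √(-1 + 21274) = √21273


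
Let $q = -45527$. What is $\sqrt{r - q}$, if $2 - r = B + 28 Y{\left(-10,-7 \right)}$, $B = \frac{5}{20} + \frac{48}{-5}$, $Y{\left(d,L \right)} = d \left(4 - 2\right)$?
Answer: $\frac{\sqrt{4609835}}{10} \approx 214.71$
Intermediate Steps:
$Y{\left(d,L \right)} = 2 d$ ($Y{\left(d,L \right)} = d 2 = 2 d$)
$B = - \frac{187}{20}$ ($B = 5 \cdot \frac{1}{20} + 48 \left(- \frac{1}{5}\right) = \frac{1}{4} - \frac{48}{5} = - \frac{187}{20} \approx -9.35$)
$r = \frac{11427}{20}$ ($r = 2 - \left(- \frac{187}{20} + 28 \cdot 2 \left(-10\right)\right) = 2 - \left(- \frac{187}{20} + 28 \left(-20\right)\right) = 2 - \left(- \frac{187}{20} - 560\right) = 2 - - \frac{11387}{20} = 2 + \frac{11387}{20} = \frac{11427}{20} \approx 571.35$)
$\sqrt{r - q} = \sqrt{\frac{11427}{20} - -45527} = \sqrt{\frac{11427}{20} + 45527} = \sqrt{\frac{921967}{20}} = \frac{\sqrt{4609835}}{10}$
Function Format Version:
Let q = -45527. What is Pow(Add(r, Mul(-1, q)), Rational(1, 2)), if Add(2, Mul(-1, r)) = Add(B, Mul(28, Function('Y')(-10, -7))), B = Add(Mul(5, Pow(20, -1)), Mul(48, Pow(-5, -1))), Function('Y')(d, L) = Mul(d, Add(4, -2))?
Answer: Mul(Rational(1, 10), Pow(4609835, Rational(1, 2))) ≈ 214.71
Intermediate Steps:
Function('Y')(d, L) = Mul(2, d) (Function('Y')(d, L) = Mul(d, 2) = Mul(2, d))
B = Rational(-187, 20) (B = Add(Mul(5, Rational(1, 20)), Mul(48, Rational(-1, 5))) = Add(Rational(1, 4), Rational(-48, 5)) = Rational(-187, 20) ≈ -9.3500)
r = Rational(11427, 20) (r = Add(2, Mul(-1, Add(Rational(-187, 20), Mul(28, Mul(2, -10))))) = Add(2, Mul(-1, Add(Rational(-187, 20), Mul(28, -20)))) = Add(2, Mul(-1, Add(Rational(-187, 20), -560))) = Add(2, Mul(-1, Rational(-11387, 20))) = Add(2, Rational(11387, 20)) = Rational(11427, 20) ≈ 571.35)
Pow(Add(r, Mul(-1, q)), Rational(1, 2)) = Pow(Add(Rational(11427, 20), Mul(-1, -45527)), Rational(1, 2)) = Pow(Add(Rational(11427, 20), 45527), Rational(1, 2)) = Pow(Rational(921967, 20), Rational(1, 2)) = Mul(Rational(1, 10), Pow(4609835, Rational(1, 2)))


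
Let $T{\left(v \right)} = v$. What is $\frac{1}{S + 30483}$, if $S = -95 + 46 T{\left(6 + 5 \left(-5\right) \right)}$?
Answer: $\frac{1}{29514} \approx 3.3882 \cdot 10^{-5}$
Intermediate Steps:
$S = -969$ ($S = -95 + 46 \left(6 + 5 \left(-5\right)\right) = -95 + 46 \left(6 - 25\right) = -95 + 46 \left(-19\right) = -95 - 874 = -969$)
$\frac{1}{S + 30483} = \frac{1}{-969 + 30483} = \frac{1}{29514}$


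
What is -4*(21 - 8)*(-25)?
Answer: 1300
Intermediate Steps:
-4*(21 - 8)*(-25) = -4*13*(-25) = -52*(-25) = 1300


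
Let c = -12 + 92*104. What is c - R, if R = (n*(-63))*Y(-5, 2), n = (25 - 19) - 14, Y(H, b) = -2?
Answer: 10564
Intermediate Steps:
c = 9556 (c = -12 + 9568 = 9556)
n = -8 (n = 6 - 14 = -8)
R = -1008 (R = -8*(-63)*(-2) = 504*(-2) = -1008)
c - R = 9556 - 1*(-1008) = 9556 + 1008 = 10564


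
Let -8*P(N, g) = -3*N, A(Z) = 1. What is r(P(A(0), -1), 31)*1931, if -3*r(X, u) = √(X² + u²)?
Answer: -1931*√61513/24 ≈ -19955.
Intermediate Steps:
P(N, g) = 3*N/8 (P(N, g) = -(-3)*N/8 = 3*N/8)
r(X, u) = -√(X² + u²)/3
r(P(A(0), -1), 31)*1931 = -√(((3/8)*1)² + 31²)/3*1931 = -√((3/8)² + 961)/3*1931 = -√(9/64 + 961)/3*1931 = -√61513/24*1931 = -1931*√61513/24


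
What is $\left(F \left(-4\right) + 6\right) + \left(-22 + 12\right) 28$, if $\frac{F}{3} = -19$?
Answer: $-46$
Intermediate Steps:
$F = -57$ ($F = 3 \left(-19\right) = -57$)
$\left(F \left(-4\right) + 6\right) + \left(-22 + 12\right) 28 = \left(\left(-57\right) \left(-4\right) + 6\right) + \left(-22 + 12\right) 28 = \left(228 + 6\right) - 280 = 234 - 280 = -46$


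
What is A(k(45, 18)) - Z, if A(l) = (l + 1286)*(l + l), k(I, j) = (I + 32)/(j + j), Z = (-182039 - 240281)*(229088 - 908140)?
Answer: -185831648363999/648 ≈ -2.8678e+11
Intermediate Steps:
Z = 286777240640 (Z = -422320*(-679052) = 286777240640)
k(I, j) = (32 + I)/(2*j) (k(I, j) = (32 + I)/((2*j)) = (32 + I)*(1/(2*j)) = (32 + I)/(2*j))
A(l) = 2*l*(1286 + l) (A(l) = (1286 + l)*(2*l) = 2*l*(1286 + l))
A(k(45, 18)) - Z = 2*((½)*(32 + 45)/18)*(1286 + (½)*(32 + 45)/18) - 1*286777240640 = 2*((½)*(1/18)*77)*(1286 + (½)*(1/18)*77) - 286777240640 = 2*(77/36)*(1286 + 77/36) - 286777240640 = 2*(77/36)*(46373/36) - 286777240640 = 3570721/648 - 286777240640 = -185831648363999/648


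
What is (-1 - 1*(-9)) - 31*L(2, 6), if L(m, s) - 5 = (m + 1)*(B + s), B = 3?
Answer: -984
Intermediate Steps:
L(m, s) = 5 + (1 + m)*(3 + s) (L(m, s) = 5 + (m + 1)*(3 + s) = 5 + (1 + m)*(3 + s))
(-1 - 1*(-9)) - 31*L(2, 6) = (-1 - 1*(-9)) - 31*(8 + 6 + 3*2 + 2*6) = (-1 + 9) - 31*(8 + 6 + 6 + 12) = 8 - 31*32 = 8 - 992 = -984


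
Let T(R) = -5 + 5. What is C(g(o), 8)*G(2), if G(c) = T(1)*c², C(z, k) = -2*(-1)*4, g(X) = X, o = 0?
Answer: 0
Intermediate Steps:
T(R) = 0
C(z, k) = 8 (C(z, k) = 2*4 = 8)
G(c) = 0 (G(c) = 0*c² = 0)
C(g(o), 8)*G(2) = 8*0 = 0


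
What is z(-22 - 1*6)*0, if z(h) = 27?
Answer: 0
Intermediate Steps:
z(-22 - 1*6)*0 = 27*0 = 0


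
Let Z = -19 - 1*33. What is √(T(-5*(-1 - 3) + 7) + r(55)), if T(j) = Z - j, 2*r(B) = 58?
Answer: 5*I*√2 ≈ 7.0711*I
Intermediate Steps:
Z = -52 (Z = -19 - 33 = -52)
r(B) = 29 (r(B) = (½)*58 = 29)
T(j) = -52 - j
√(T(-5*(-1 - 3) + 7) + r(55)) = √((-52 - (-5*(-1 - 3) + 7)) + 29) = √((-52 - (-5*(-4) + 7)) + 29) = √((-52 - (20 + 7)) + 29) = √((-52 - 1*27) + 29) = √((-52 - 27) + 29) = √(-79 + 29) = √(-50) = 5*I*√2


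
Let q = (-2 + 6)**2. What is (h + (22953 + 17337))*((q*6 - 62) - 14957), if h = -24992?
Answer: -228292054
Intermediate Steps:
q = 16 (q = 4**2 = 16)
(h + (22953 + 17337))*((q*6 - 62) - 14957) = (-24992 + (22953 + 17337))*((16*6 - 62) - 14957) = (-24992 + 40290)*((96 - 62) - 14957) = 15298*(34 - 14957) = 15298*(-14923) = -228292054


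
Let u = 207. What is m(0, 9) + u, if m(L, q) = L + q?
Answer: 216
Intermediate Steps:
m(0, 9) + u = (0 + 9) + 207 = 9 + 207 = 216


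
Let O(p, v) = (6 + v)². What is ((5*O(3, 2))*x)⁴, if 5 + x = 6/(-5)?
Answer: 15494111297536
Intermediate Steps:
x = -31/5 (x = -5 + 6/(-5) = -5 + 6*(-⅕) = -5 - 6/5 = -31/5 ≈ -6.2000)
((5*O(3, 2))*x)⁴ = ((5*(6 + 2)²)*(-31/5))⁴ = ((5*8²)*(-31/5))⁴ = ((5*64)*(-31/5))⁴ = (320*(-31/5))⁴ = (-1984)⁴ = 15494111297536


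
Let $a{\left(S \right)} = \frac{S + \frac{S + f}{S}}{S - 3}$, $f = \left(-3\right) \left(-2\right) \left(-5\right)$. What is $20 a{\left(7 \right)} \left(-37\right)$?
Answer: $- \frac{4810}{7} \approx -687.14$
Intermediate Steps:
$f = -30$ ($f = 6 \left(-5\right) = -30$)
$a{\left(S \right)} = \frac{S + \frac{-30 + S}{S}}{-3 + S}$ ($a{\left(S \right)} = \frac{S + \frac{S - 30}{S}}{S - 3} = \frac{S + \frac{-30 + S}{S}}{-3 + S}$)
$20 a{\left(7 \right)} \left(-37\right) = 20 \frac{-30 + 7 + 7^{2}}{7 \left(-3 + 7\right)} \left(-37\right) = 20 \frac{-30 + 7 + 49}{7 \cdot 4} \left(-37\right) = 20 \cdot \frac{1}{7} \cdot \frac{1}{4} \cdot 26 \left(-37\right) = 20 \cdot \frac{13}{14} \left(-37\right) = \frac{130}{7} \left(-37\right) = - \frac{4810}{7}$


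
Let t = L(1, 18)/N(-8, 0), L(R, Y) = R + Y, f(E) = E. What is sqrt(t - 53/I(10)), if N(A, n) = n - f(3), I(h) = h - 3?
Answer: 2*I*sqrt(1533)/21 ≈ 3.7289*I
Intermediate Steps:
I(h) = -3 + h
N(A, n) = -3 + n (N(A, n) = n - 1*3 = n - 3 = -3 + n)
t = -19/3 (t = (1 + 18)/(-3 + 0) = 19/(-3) = 19*(-1/3) = -19/3 ≈ -6.3333)
sqrt(t - 53/I(10)) = sqrt(-19/3 - 53/(-3 + 10)) = sqrt(-19/3 - 53/7) = sqrt(-292/21) = 2*I*sqrt(1533)/21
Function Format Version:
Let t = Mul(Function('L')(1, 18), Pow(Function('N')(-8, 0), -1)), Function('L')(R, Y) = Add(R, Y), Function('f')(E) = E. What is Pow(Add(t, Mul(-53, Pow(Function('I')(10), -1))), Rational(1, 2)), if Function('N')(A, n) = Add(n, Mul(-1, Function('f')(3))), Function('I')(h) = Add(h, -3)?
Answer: Mul(Rational(2, 21), I, Pow(1533, Rational(1, 2))) ≈ Mul(3.7289, I)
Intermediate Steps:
Function('I')(h) = Add(-3, h)
Function('N')(A, n) = Add(-3, n) (Function('N')(A, n) = Add(n, Mul(-1, 3)) = Add(n, -3) = Add(-3, n))
t = Rational(-19, 3) (t = Mul(Add(1, 18), Pow(Add(-3, 0), -1)) = Mul(19, Pow(-3, -1)) = Mul(19, Rational(-1, 3)) = Rational(-19, 3) ≈ -6.3333)
Pow(Add(t, Mul(-53, Pow(Function('I')(10), -1))), Rational(1, 2)) = Pow(Add(Rational(-19, 3), Mul(-53, Pow(Add(-3, 10), -1))), Rational(1, 2)) = Pow(Add(Rational(-19, 3), Mul(-53, Pow(7, -1))), Rational(1, 2)) = Pow(Add(Rational(-19, 3), Mul(-53, Rational(1, 7))), Rational(1, 2)) = Pow(Add(Rational(-19, 3), Rational(-53, 7)), Rational(1, 2)) = Pow(Rational(-292, 21), Rational(1, 2)) = Mul(Rational(2, 21), I, Pow(1533, Rational(1, 2)))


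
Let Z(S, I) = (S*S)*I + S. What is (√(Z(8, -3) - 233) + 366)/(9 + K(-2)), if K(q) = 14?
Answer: 366/23 + I*√417/23 ≈ 15.913 + 0.88785*I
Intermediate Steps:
Z(S, I) = S + I*S² (Z(S, I) = S²*I + S = I*S² + S = S + I*S²)
(√(Z(8, -3) - 233) + 366)/(9 + K(-2)) = (√(8*(1 - 3*8) - 233) + 366)/(9 + 14) = (√(8*(1 - 24) - 233) + 366)/23 = (√(8*(-23) - 233) + 366)*(1/23) = (√(-184 - 233) + 366)*(1/23) = (√(-417) + 366)*(1/23) = (I*√417 + 366)*(1/23) = (366 + I*√417)*(1/23) = 366/23 + I*√417/23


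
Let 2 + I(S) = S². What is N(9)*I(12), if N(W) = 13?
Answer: 1846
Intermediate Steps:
I(S) = -2 + S²
N(9)*I(12) = 13*(-2 + 12²) = 13*(-2 + 144) = 13*142 = 1846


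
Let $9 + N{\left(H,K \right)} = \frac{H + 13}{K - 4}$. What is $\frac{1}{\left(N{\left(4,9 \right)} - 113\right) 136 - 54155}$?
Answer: $- \frac{5}{351423} \approx -1.4228 \cdot 10^{-5}$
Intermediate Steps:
$N{\left(H,K \right)} = -9 + \frac{13 + H}{-4 + K}$ ($N{\left(H,K \right)} = -9 + \frac{H + 13}{K - 4} = -9 + \frac{13 + H}{-4 + K}$)
$\frac{1}{\left(N{\left(4,9 \right)} - 113\right) 136 - 54155} = \frac{1}{\left(\frac{49 + 4 - 81}{-4 + 9} - 113\right) 136 - 54155} = \frac{1}{\left(\frac{49 + 4 - 81}{5} - 113\right) 136 - 54155} = \frac{1}{\left(\frac{1}{5} \left(-28\right) - 113\right) 136 - 54155} = \frac{1}{\left(- \frac{28}{5} - 113\right) 136 - 54155} = \frac{1}{\left(- \frac{593}{5}\right) 136 - 54155} = \frac{1}{- \frac{80648}{5} - 54155} = \frac{1}{- \frac{351423}{5}} = - \frac{5}{351423}$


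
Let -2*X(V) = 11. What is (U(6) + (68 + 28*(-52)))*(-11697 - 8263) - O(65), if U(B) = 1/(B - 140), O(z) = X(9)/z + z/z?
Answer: 241307310227/8710 ≈ 2.7705e+7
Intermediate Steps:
X(V) = -11/2 (X(V) = -1/2*11 = -11/2)
O(z) = 1 - 11/(2*z) (O(z) = -11/(2*z) + z/z = -11/(2*z) + 1 = 1 - 11/(2*z))
U(B) = 1/(-140 + B)
(U(6) + (68 + 28*(-52)))*(-11697 - 8263) - O(65) = (1/(-140 + 6) + (68 + 28*(-52)))*(-11697 - 8263) - (-11/2 + 65)/65 = (1/(-134) + (68 - 1456))*(-19960) - 119/(65*2) = (-1/134 - 1388)*(-19960) - 1*119/130 = -185993/134*(-19960) - 119/130 = 1856210140/67 - 119/130 = 241307310227/8710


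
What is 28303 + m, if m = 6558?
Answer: 34861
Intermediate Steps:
28303 + m = 28303 + 6558 = 34861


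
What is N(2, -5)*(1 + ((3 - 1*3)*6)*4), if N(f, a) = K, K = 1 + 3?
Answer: 4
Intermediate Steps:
K = 4
N(f, a) = 4
N(2, -5)*(1 + ((3 - 1*3)*6)*4) = 4*(1 + ((3 - 1*3)*6)*4) = 4*(1 + ((3 - 3)*6)*4) = 4*(1 + (0*6)*4) = 4*(1 + 0*4) = 4*(1 + 0) = 4*1 = 4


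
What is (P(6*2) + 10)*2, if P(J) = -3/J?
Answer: 39/2 ≈ 19.500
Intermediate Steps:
(P(6*2) + 10)*2 = (-3/(6*2) + 10)*2 = (-3/12 + 10)*2 = (-3*1/12 + 10)*2 = (-1/4 + 10)*2 = (39/4)*2 = 39/2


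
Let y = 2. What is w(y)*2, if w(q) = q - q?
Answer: 0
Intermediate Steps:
w(q) = 0
w(y)*2 = 0*2 = 0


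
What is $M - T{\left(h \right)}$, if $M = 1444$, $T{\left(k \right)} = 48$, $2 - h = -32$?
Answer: $1396$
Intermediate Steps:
$h = 34$ ($h = 2 - -32 = 2 + 32 = 34$)
$M - T{\left(h \right)} = 1444 - 48 = 1396$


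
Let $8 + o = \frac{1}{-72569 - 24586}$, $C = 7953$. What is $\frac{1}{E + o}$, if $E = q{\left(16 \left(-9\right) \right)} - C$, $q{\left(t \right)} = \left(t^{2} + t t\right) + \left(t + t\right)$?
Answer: $\frac{97155}{3227780564} \approx 3.01 \cdot 10^{-5}$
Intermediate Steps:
$q{\left(t \right)} = 2 t + 2 t^{2}$ ($q{\left(t \right)} = \left(t^{2} + t^{2}\right) + 2 t = 2 t^{2} + 2 t = 2 t + 2 t^{2}$)
$o = - \frac{777241}{97155}$ ($o = -8 + \frac{1}{-72569 - 24586} = -8 + \frac{1}{-97155} = -8 - \frac{1}{97155} = - \frac{777241}{97155} \approx -8.0$)
$E = 33231$ ($E = 2 \cdot 16 \left(-9\right) \left(1 + 16 \left(-9\right)\right) - 7953 = 2 \left(-144\right) \left(1 - 144\right) - 7953 = 2 \left(-144\right) \left(-143\right) - 7953 = 41184 - 7953 = 33231$)
$\frac{1}{E + o} = \frac{1}{33231 - \frac{777241}{97155}} = \frac{1}{\frac{3227780564}{97155}} = \frac{97155}{3227780564}$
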